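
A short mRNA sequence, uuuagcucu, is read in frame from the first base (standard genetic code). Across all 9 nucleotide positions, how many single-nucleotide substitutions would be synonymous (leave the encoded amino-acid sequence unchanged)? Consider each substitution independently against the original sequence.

Codon 1 (UUU, Phe): 1 synonymous substitution.
Codon 2 (AGC, Ser): 1 synonymous substitution.
Codon 3 (UCU, Ser): 3 synonymous substitutions.
Total: 1 + 1 + 3 = 5.

5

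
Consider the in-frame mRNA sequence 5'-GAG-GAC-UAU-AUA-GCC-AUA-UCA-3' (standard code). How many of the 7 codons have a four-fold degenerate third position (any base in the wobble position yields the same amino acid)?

Codon 1 GAG (Glu): third position 2-fold.
Codon 2 GAC (Asp): third position 2-fold.
Codon 3 UAU (Tyr): third position 2-fold.
Codon 4 AUA (Ile): third position 3-fold.
Codon 5 GCC (Ala): third position 4-fold.
Codon 6 AUA (Ile): third position 3-fold.
Codon 7 UCA (Ser): third position 4-fold.
Four-fold degenerate third positions: 2.

2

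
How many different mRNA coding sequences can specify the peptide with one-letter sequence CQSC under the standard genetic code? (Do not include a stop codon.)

48

Cys: 2 codons.
Gln: 2 codons.
Ser: 6 codons.
Cys: 2 codons.
2 × 2 × 6 × 2 = 48.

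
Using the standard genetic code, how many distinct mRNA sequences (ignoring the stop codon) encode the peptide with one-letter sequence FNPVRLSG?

55296

Phe: 2 codons.
Asn: 2 codons.
Pro: 4 codons.
Val: 4 codons.
Arg: 6 codons.
Leu: 6 codons.
Ser: 6 codons.
Gly: 4 codons.
2 × 2 × 4 × 4 × 6 × 6 × 6 × 4 = 55296.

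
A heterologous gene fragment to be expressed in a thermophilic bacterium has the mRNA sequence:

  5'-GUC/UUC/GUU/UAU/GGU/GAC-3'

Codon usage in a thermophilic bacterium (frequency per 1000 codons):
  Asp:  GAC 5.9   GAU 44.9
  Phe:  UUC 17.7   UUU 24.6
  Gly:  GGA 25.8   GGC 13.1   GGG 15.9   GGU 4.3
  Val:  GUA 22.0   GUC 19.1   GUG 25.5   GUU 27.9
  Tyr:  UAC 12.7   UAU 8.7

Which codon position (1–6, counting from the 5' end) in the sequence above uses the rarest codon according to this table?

5

Codon 1 GUC (Val): 19.1 per 1000.
Codon 2 UUC (Phe): 17.7 per 1000.
Codon 3 GUU (Val): 27.9 per 1000.
Codon 4 UAU (Tyr): 8.7 per 1000.
Codon 5 GGU (Gly): 4.3 per 1000.
Codon 6 GAC (Asp): 5.9 per 1000.
Lowest frequency is 4.3 at codon 5.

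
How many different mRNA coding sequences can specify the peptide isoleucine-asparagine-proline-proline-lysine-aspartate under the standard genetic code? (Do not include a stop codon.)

Ile: 3 codons.
Asn: 2 codons.
Pro: 4 codons.
Pro: 4 codons.
Lys: 2 codons.
Asp: 2 codons.
3 × 2 × 4 × 4 × 2 × 2 = 384.

384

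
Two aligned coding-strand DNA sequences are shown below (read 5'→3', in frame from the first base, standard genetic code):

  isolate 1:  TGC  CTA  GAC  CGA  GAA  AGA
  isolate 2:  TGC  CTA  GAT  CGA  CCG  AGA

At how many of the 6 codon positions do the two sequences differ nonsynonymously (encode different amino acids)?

Codon 1: TGC Cys / TGC Cys — identical.
Codon 2: CTA Leu / CTA Leu — identical.
Codon 3: GAC Asp / GAT Asp — synonymous.
Codon 4: CGA Arg / CGA Arg — identical.
Codon 5: GAA Glu / CCG Pro — nonsynonymous.
Codon 6: AGA Arg / AGA Arg — identical.
Nonsynonymous differences: 1.

1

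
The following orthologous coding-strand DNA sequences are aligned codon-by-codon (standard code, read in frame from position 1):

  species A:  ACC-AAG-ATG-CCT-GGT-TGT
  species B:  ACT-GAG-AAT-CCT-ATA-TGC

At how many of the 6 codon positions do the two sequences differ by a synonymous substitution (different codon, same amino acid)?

2

Codon 1: ACC Thr / ACT Thr — synonymous.
Codon 2: AAG Lys / GAG Glu — nonsynonymous.
Codon 3: ATG Met / AAT Asn — nonsynonymous.
Codon 4: CCT Pro / CCT Pro — identical.
Codon 5: GGT Gly / ATA Ile — nonsynonymous.
Codon 6: TGT Cys / TGC Cys — synonymous.
Synonymous differences: 2.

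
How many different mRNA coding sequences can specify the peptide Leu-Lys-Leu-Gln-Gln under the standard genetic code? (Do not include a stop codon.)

288

Leu: 6 codons.
Lys: 2 codons.
Leu: 6 codons.
Gln: 2 codons.
Gln: 2 codons.
6 × 2 × 6 × 2 × 2 = 288.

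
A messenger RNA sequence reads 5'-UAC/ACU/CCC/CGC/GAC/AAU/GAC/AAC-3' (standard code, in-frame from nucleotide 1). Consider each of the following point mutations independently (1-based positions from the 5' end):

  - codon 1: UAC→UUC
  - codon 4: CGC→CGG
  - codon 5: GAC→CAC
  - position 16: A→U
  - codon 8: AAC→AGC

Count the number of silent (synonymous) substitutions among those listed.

Codon 1: UAC (Tyr) → UUC (Phe) — missense.
Codon 4: CGC (Arg) → CGG (Arg) — synonymous.
Codon 5: GAC (Asp) → CAC (His) — missense.
Codon 6: AAU (Asn) → UAU (Tyr) — missense.
Codon 8: AAC (Asn) → AGC (Ser) — missense.
Synonymous: 1 of 5.

1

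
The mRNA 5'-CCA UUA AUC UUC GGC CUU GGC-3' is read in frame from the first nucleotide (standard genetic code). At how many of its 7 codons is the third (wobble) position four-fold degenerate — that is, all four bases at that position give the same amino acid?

Codon 1 CCA (Pro): third position 4-fold.
Codon 2 UUA (Leu): third position 2-fold.
Codon 3 AUC (Ile): third position 3-fold.
Codon 4 UUC (Phe): third position 2-fold.
Codon 5 GGC (Gly): third position 4-fold.
Codon 6 CUU (Leu): third position 4-fold.
Codon 7 GGC (Gly): third position 4-fold.
Four-fold degenerate third positions: 4.

4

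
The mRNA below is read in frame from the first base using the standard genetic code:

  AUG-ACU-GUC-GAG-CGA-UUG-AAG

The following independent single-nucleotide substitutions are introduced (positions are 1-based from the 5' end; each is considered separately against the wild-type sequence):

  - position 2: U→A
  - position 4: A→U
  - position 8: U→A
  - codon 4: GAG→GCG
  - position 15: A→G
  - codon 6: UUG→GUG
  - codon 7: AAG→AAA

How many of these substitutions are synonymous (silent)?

2

Codon 1: AUG (Met) → AAG (Lys) — missense.
Codon 2: ACU (Thr) → UCU (Ser) — missense.
Codon 3: GUC (Val) → GAC (Asp) — missense.
Codon 4: GAG (Glu) → GCG (Ala) — missense.
Codon 5: CGA (Arg) → CGG (Arg) — synonymous.
Codon 6: UUG (Leu) → GUG (Val) — missense.
Codon 7: AAG (Lys) → AAA (Lys) — synonymous.
Synonymous: 2 of 7.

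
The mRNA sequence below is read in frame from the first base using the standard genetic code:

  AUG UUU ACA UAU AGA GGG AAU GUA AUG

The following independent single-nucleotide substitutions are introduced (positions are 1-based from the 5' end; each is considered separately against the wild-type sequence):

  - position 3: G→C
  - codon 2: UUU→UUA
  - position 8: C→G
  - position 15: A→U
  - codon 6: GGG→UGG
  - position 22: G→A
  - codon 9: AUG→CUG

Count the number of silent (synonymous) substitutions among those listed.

0

Codon 1: AUG (Met) → AUC (Ile) — missense.
Codon 2: UUU (Phe) → UUA (Leu) — missense.
Codon 3: ACA (Thr) → AGA (Arg) — missense.
Codon 5: AGA (Arg) → AGU (Ser) — missense.
Codon 6: GGG (Gly) → UGG (Trp) — missense.
Codon 8: GUA (Val) → AUA (Ile) — missense.
Codon 9: AUG (Met) → CUG (Leu) — missense.
Synonymous: 0 of 7.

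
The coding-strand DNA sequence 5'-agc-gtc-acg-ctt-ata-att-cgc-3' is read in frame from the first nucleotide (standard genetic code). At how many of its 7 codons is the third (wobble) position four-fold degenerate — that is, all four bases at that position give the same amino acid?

4

Codon 1 AGC (Ser): third position 2-fold.
Codon 2 GTC (Val): third position 4-fold.
Codon 3 ACG (Thr): third position 4-fold.
Codon 4 CTT (Leu): third position 4-fold.
Codon 5 ATA (Ile): third position 3-fold.
Codon 6 ATT (Ile): third position 3-fold.
Codon 7 CGC (Arg): third position 4-fold.
Four-fold degenerate third positions: 4.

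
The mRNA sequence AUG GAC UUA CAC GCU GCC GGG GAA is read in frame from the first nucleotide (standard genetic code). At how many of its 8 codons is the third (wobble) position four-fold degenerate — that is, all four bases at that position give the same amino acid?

3

Codon 1 AUG (Met): third position 1-fold.
Codon 2 GAC (Asp): third position 2-fold.
Codon 3 UUA (Leu): third position 2-fold.
Codon 4 CAC (His): third position 2-fold.
Codon 5 GCU (Ala): third position 4-fold.
Codon 6 GCC (Ala): third position 4-fold.
Codon 7 GGG (Gly): third position 4-fold.
Codon 8 GAA (Glu): third position 2-fold.
Four-fold degenerate third positions: 3.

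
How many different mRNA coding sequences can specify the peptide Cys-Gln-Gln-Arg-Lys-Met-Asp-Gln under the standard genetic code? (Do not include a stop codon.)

Cys: 2 codons.
Gln: 2 codons.
Gln: 2 codons.
Arg: 6 codons.
Lys: 2 codons.
Met: 1 codon.
Asp: 2 codons.
Gln: 2 codons.
2 × 2 × 2 × 6 × 2 × 1 × 2 × 2 = 384.

384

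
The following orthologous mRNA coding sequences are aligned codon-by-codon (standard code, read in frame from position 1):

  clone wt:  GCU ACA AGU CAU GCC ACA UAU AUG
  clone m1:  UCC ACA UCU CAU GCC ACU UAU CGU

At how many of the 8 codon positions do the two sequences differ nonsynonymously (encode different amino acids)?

2

Codon 1: GCU Ala / UCC Ser — nonsynonymous.
Codon 2: ACA Thr / ACA Thr — identical.
Codon 3: AGU Ser / UCU Ser — synonymous.
Codon 4: CAU His / CAU His — identical.
Codon 5: GCC Ala / GCC Ala — identical.
Codon 6: ACA Thr / ACU Thr — synonymous.
Codon 7: UAU Tyr / UAU Tyr — identical.
Codon 8: AUG Met / CGU Arg — nonsynonymous.
Nonsynonymous differences: 2.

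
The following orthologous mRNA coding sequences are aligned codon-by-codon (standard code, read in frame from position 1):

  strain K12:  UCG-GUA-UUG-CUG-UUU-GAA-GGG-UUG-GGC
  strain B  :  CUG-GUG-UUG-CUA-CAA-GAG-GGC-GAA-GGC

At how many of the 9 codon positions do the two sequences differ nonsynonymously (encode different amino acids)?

Codon 1: UCG Ser / CUG Leu — nonsynonymous.
Codon 2: GUA Val / GUG Val — synonymous.
Codon 3: UUG Leu / UUG Leu — identical.
Codon 4: CUG Leu / CUA Leu — synonymous.
Codon 5: UUU Phe / CAA Gln — nonsynonymous.
Codon 6: GAA Glu / GAG Glu — synonymous.
Codon 7: GGG Gly / GGC Gly — synonymous.
Codon 8: UUG Leu / GAA Glu — nonsynonymous.
Codon 9: GGC Gly / GGC Gly — identical.
Nonsynonymous differences: 3.

3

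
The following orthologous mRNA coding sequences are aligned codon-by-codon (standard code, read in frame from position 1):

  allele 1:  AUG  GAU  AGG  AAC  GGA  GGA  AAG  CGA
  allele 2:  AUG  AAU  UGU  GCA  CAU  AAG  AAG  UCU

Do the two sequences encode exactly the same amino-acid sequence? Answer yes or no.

no

Codon 1: AUG Met / AUG Met — identical.
Codon 2: GAU Asp / AAU Asn — nonsynonymous.
Codon 3: AGG Arg / UGU Cys — nonsynonymous.
Codon 4: AAC Asn / GCA Ala — nonsynonymous.
Codon 5: GGA Gly / CAU His — nonsynonymous.
Codon 6: GGA Gly / AAG Lys — nonsynonymous.
Codon 7: AAG Lys / AAG Lys — identical.
Codon 8: CGA Arg / UCU Ser — nonsynonymous.
Nonsynonymous differences: 6 → different protein.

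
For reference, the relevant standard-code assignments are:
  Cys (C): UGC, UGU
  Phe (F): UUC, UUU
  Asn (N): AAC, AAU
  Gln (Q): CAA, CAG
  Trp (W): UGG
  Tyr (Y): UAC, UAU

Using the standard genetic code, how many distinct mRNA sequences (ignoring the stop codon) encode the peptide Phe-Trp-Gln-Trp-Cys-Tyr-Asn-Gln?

Phe: 2 codons.
Trp: 1 codon.
Gln: 2 codons.
Trp: 1 codon.
Cys: 2 codons.
Tyr: 2 codons.
Asn: 2 codons.
Gln: 2 codons.
2 × 1 × 2 × 1 × 2 × 2 × 2 × 2 = 64.

64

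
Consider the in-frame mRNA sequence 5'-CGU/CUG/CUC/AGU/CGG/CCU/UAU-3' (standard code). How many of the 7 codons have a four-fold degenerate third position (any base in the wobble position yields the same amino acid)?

5

Codon 1 CGU (Arg): third position 4-fold.
Codon 2 CUG (Leu): third position 4-fold.
Codon 3 CUC (Leu): third position 4-fold.
Codon 4 AGU (Ser): third position 2-fold.
Codon 5 CGG (Arg): third position 4-fold.
Codon 6 CCU (Pro): third position 4-fold.
Codon 7 UAU (Tyr): third position 2-fold.
Four-fold degenerate third positions: 5.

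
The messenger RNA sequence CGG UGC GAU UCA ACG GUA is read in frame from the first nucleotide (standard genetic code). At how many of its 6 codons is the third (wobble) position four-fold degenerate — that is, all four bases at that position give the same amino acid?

4

Codon 1 CGG (Arg): third position 4-fold.
Codon 2 UGC (Cys): third position 2-fold.
Codon 3 GAU (Asp): third position 2-fold.
Codon 4 UCA (Ser): third position 4-fold.
Codon 5 ACG (Thr): third position 4-fold.
Codon 6 GUA (Val): third position 4-fold.
Four-fold degenerate third positions: 4.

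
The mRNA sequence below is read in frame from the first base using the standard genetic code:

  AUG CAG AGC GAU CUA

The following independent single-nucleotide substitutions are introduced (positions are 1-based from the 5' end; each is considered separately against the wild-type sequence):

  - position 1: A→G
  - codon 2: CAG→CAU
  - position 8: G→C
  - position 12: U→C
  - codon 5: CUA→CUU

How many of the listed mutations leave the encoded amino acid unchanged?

Codon 1: AUG (Met) → GUG (Val) — missense.
Codon 2: CAG (Gln) → CAU (His) — missense.
Codon 3: AGC (Ser) → ACC (Thr) — missense.
Codon 4: GAU (Asp) → GAC (Asp) — synonymous.
Codon 5: CUA (Leu) → CUU (Leu) — synonymous.
Synonymous: 2 of 5.

2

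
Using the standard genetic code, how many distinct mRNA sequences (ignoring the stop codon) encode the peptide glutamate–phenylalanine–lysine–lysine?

16

Glu: 2 codons.
Phe: 2 codons.
Lys: 2 codons.
Lys: 2 codons.
2 × 2 × 2 × 2 = 16.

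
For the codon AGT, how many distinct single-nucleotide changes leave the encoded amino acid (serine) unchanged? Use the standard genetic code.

Position 1: none → 0 synonymous.
Position 2: none → 0 synonymous.
Position 3: AGC → 1 synonymous.
Total: 0 + 0 + 1 = 1.

1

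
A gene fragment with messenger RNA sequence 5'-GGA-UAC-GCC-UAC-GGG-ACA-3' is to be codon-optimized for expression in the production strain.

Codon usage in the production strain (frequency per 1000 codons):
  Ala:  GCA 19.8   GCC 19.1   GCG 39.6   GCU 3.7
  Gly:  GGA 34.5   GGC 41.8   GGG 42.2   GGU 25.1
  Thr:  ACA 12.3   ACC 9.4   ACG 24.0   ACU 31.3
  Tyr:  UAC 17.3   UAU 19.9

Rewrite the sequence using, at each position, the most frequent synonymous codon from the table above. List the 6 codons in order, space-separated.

GGG UAU GCG UAU GGG ACU

Codon 1 (Gly): best is GGG at 42.2.
Codon 2 (Tyr): best is UAU at 19.9.
Codon 3 (Ala): best is GCG at 39.6.
Codon 4 (Tyr): best is UAU at 19.9.
Codon 5 (Gly): best is GGG at 42.2.
Codon 6 (Thr): best is ACU at 31.3.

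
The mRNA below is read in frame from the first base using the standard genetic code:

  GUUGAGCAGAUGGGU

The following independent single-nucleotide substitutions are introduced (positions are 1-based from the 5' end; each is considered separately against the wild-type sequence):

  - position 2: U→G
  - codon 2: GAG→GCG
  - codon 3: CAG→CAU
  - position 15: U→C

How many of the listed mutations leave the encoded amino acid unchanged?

Codon 1: GUU (Val) → GGU (Gly) — missense.
Codon 2: GAG (Glu) → GCG (Ala) — missense.
Codon 3: CAG (Gln) → CAU (His) — missense.
Codon 5: GGU (Gly) → GGC (Gly) — synonymous.
Synonymous: 1 of 4.

1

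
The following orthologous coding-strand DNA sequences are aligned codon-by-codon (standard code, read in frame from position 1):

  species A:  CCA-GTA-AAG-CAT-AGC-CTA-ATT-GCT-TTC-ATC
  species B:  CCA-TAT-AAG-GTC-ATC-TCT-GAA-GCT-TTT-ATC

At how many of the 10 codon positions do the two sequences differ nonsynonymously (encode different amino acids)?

Codon 1: CCA Pro / CCA Pro — identical.
Codon 2: GTA Val / TAT Tyr — nonsynonymous.
Codon 3: AAG Lys / AAG Lys — identical.
Codon 4: CAT His / GTC Val — nonsynonymous.
Codon 5: AGC Ser / ATC Ile — nonsynonymous.
Codon 6: CTA Leu / TCT Ser — nonsynonymous.
Codon 7: ATT Ile / GAA Glu — nonsynonymous.
Codon 8: GCT Ala / GCT Ala — identical.
Codon 9: TTC Phe / TTT Phe — synonymous.
Codon 10: ATC Ile / ATC Ile — identical.
Nonsynonymous differences: 5.

5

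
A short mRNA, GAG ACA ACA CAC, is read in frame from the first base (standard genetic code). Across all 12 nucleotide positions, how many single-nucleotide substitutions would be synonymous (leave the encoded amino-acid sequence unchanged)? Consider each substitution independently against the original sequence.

Codon 1 (GAG, Glu): 1 synonymous substitution.
Codon 2 (ACA, Thr): 3 synonymous substitutions.
Codon 3 (ACA, Thr): 3 synonymous substitutions.
Codon 4 (CAC, His): 1 synonymous substitution.
Total: 1 + 3 + 3 + 1 = 8.

8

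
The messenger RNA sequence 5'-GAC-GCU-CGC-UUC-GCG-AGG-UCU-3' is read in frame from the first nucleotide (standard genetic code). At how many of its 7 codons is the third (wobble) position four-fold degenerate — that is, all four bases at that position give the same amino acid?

4

Codon 1 GAC (Asp): third position 2-fold.
Codon 2 GCU (Ala): third position 4-fold.
Codon 3 CGC (Arg): third position 4-fold.
Codon 4 UUC (Phe): third position 2-fold.
Codon 5 GCG (Ala): third position 4-fold.
Codon 6 AGG (Arg): third position 2-fold.
Codon 7 UCU (Ser): third position 4-fold.
Four-fold degenerate third positions: 4.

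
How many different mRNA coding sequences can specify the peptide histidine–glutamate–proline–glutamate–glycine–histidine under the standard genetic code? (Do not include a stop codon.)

256

His: 2 codons.
Glu: 2 codons.
Pro: 4 codons.
Glu: 2 codons.
Gly: 4 codons.
His: 2 codons.
2 × 2 × 4 × 2 × 4 × 2 = 256.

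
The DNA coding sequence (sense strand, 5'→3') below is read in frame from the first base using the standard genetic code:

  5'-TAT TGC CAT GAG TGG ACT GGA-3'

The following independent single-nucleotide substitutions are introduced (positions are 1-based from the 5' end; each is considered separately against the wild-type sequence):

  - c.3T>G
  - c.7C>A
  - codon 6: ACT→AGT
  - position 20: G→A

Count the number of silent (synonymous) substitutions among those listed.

0

Codon 1: TAT (Tyr) → TAG (Stop) — nonsense.
Codon 3: CAT (His) → AAT (Asn) — missense.
Codon 6: ACT (Thr) → AGT (Ser) — missense.
Codon 7: GGA (Gly) → GAA (Glu) — missense.
Synonymous: 0 of 4.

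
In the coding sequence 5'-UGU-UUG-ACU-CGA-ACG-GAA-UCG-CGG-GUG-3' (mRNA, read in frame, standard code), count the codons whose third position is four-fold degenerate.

6

Codon 1 UGU (Cys): third position 2-fold.
Codon 2 UUG (Leu): third position 2-fold.
Codon 3 ACU (Thr): third position 4-fold.
Codon 4 CGA (Arg): third position 4-fold.
Codon 5 ACG (Thr): third position 4-fold.
Codon 6 GAA (Glu): third position 2-fold.
Codon 7 UCG (Ser): third position 4-fold.
Codon 8 CGG (Arg): third position 4-fold.
Codon 9 GUG (Val): third position 4-fold.
Four-fold degenerate third positions: 6.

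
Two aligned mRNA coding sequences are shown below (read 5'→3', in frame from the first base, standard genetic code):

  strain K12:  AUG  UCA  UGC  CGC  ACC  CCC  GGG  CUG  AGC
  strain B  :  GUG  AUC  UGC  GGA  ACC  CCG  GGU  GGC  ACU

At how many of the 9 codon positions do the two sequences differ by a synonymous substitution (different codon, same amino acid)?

Codon 1: AUG Met / GUG Val — nonsynonymous.
Codon 2: UCA Ser / AUC Ile — nonsynonymous.
Codon 3: UGC Cys / UGC Cys — identical.
Codon 4: CGC Arg / GGA Gly — nonsynonymous.
Codon 5: ACC Thr / ACC Thr — identical.
Codon 6: CCC Pro / CCG Pro — synonymous.
Codon 7: GGG Gly / GGU Gly — synonymous.
Codon 8: CUG Leu / GGC Gly — nonsynonymous.
Codon 9: AGC Ser / ACU Thr — nonsynonymous.
Synonymous differences: 2.

2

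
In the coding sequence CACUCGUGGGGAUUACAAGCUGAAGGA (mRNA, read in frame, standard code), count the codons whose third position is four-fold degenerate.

4

Codon 1 CAC (His): third position 2-fold.
Codon 2 UCG (Ser): third position 4-fold.
Codon 3 UGG (Trp): third position 1-fold.
Codon 4 GGA (Gly): third position 4-fold.
Codon 5 UUA (Leu): third position 2-fold.
Codon 6 CAA (Gln): third position 2-fold.
Codon 7 GCU (Ala): third position 4-fold.
Codon 8 GAA (Glu): third position 2-fold.
Codon 9 GGA (Gly): third position 4-fold.
Four-fold degenerate third positions: 4.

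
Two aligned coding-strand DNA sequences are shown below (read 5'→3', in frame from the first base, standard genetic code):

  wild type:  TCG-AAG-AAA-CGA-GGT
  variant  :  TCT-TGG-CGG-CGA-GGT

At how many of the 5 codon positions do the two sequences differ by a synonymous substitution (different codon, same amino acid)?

Codon 1: TCG Ser / TCT Ser — synonymous.
Codon 2: AAG Lys / TGG Trp — nonsynonymous.
Codon 3: AAA Lys / CGG Arg — nonsynonymous.
Codon 4: CGA Arg / CGA Arg — identical.
Codon 5: GGT Gly / GGT Gly — identical.
Synonymous differences: 1.

1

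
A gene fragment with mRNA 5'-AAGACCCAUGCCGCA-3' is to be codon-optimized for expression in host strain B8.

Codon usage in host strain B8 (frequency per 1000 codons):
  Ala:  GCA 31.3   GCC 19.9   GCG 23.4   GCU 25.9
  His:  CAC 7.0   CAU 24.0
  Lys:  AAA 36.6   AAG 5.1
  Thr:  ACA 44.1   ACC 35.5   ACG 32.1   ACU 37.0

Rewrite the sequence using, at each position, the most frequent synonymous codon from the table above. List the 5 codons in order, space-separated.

AAA ACA CAU GCA GCA

Codon 1 (Lys): best is AAA at 36.6.
Codon 2 (Thr): best is ACA at 44.1.
Codon 3 (His): best is CAU at 24.0.
Codon 4 (Ala): best is GCA at 31.3.
Codon 5 (Ala): best is GCA at 31.3.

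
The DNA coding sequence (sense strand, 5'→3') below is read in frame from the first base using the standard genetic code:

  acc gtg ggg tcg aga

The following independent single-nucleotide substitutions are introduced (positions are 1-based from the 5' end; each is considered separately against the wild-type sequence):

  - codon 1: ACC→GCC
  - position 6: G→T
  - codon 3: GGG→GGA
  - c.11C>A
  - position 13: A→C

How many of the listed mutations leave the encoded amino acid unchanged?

Codon 1: ACC (Thr) → GCC (Ala) — missense.
Codon 2: GTG (Val) → GTT (Val) — synonymous.
Codon 3: GGG (Gly) → GGA (Gly) — synonymous.
Codon 4: TCG (Ser) → TAG (Stop) — nonsense.
Codon 5: AGA (Arg) → CGA (Arg) — synonymous.
Synonymous: 3 of 5.

3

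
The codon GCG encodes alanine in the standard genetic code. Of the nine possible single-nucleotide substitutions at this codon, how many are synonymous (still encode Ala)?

Position 1: none → 0 synonymous.
Position 2: none → 0 synonymous.
Position 3: GCU, GCC, GCA → 3 synonymous.
Total: 0 + 0 + 3 = 3.

3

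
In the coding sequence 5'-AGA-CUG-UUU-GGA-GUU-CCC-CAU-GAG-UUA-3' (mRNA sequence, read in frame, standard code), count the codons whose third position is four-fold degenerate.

Codon 1 AGA (Arg): third position 2-fold.
Codon 2 CUG (Leu): third position 4-fold.
Codon 3 UUU (Phe): third position 2-fold.
Codon 4 GGA (Gly): third position 4-fold.
Codon 5 GUU (Val): third position 4-fold.
Codon 6 CCC (Pro): third position 4-fold.
Codon 7 CAU (His): third position 2-fold.
Codon 8 GAG (Glu): third position 2-fold.
Codon 9 UUA (Leu): third position 2-fold.
Four-fold degenerate third positions: 4.

4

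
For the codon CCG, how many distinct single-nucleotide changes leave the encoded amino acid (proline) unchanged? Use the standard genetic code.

Position 1: none → 0 synonymous.
Position 2: none → 0 synonymous.
Position 3: CCU, CCC, CCA → 3 synonymous.
Total: 0 + 0 + 3 = 3.

3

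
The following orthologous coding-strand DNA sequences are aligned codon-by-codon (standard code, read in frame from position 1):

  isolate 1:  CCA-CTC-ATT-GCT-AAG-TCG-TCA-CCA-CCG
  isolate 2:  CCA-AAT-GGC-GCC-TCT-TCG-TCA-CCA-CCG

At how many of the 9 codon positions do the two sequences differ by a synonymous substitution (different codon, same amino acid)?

Codon 1: CCA Pro / CCA Pro — identical.
Codon 2: CTC Leu / AAT Asn — nonsynonymous.
Codon 3: ATT Ile / GGC Gly — nonsynonymous.
Codon 4: GCT Ala / GCC Ala — synonymous.
Codon 5: AAG Lys / TCT Ser — nonsynonymous.
Codon 6: TCG Ser / TCG Ser — identical.
Codon 7: TCA Ser / TCA Ser — identical.
Codon 8: CCA Pro / CCA Pro — identical.
Codon 9: CCG Pro / CCG Pro — identical.
Synonymous differences: 1.

1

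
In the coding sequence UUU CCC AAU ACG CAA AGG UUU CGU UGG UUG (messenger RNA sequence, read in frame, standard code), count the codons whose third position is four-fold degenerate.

Codon 1 UUU (Phe): third position 2-fold.
Codon 2 CCC (Pro): third position 4-fold.
Codon 3 AAU (Asn): third position 2-fold.
Codon 4 ACG (Thr): third position 4-fold.
Codon 5 CAA (Gln): third position 2-fold.
Codon 6 AGG (Arg): third position 2-fold.
Codon 7 UUU (Phe): third position 2-fold.
Codon 8 CGU (Arg): third position 4-fold.
Codon 9 UGG (Trp): third position 1-fold.
Codon 10 UUG (Leu): third position 2-fold.
Four-fold degenerate third positions: 3.

3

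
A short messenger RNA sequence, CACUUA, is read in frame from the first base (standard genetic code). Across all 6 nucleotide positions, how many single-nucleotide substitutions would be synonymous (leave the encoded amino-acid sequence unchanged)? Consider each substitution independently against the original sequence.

Codon 1 (CAC, His): 1 synonymous substitution.
Codon 2 (UUA, Leu): 2 synonymous substitutions.
Total: 1 + 2 = 3.

3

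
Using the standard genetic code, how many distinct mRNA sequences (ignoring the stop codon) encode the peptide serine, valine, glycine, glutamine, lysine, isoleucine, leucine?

6912

Ser: 6 codons.
Val: 4 codons.
Gly: 4 codons.
Gln: 2 codons.
Lys: 2 codons.
Ile: 3 codons.
Leu: 6 codons.
6 × 4 × 4 × 2 × 2 × 3 × 6 = 6912.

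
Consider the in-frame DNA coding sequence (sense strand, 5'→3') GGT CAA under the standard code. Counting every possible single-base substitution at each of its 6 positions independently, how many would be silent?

Codon 1 (GGT, Gly): 3 synonymous substitutions.
Codon 2 (CAA, Gln): 1 synonymous substitution.
Total: 3 + 1 = 4.

4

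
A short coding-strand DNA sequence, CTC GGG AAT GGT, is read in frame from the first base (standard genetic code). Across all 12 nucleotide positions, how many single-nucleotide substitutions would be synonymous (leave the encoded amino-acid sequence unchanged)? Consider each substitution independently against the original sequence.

10

Codon 1 (CTC, Leu): 3 synonymous substitutions.
Codon 2 (GGG, Gly): 3 synonymous substitutions.
Codon 3 (AAT, Asn): 1 synonymous substitution.
Codon 4 (GGT, Gly): 3 synonymous substitutions.
Total: 3 + 3 + 1 + 3 = 10.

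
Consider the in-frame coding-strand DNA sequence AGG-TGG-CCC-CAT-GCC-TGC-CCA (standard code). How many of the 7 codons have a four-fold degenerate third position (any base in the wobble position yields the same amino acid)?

Codon 1 AGG (Arg): third position 2-fold.
Codon 2 TGG (Trp): third position 1-fold.
Codon 3 CCC (Pro): third position 4-fold.
Codon 4 CAT (His): third position 2-fold.
Codon 5 GCC (Ala): third position 4-fold.
Codon 6 TGC (Cys): third position 2-fold.
Codon 7 CCA (Pro): third position 4-fold.
Four-fold degenerate third positions: 3.

3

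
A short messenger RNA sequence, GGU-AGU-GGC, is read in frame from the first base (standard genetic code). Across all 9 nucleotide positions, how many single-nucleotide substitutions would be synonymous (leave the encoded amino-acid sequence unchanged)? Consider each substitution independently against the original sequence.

Codon 1 (GGU, Gly): 3 synonymous substitutions.
Codon 2 (AGU, Ser): 1 synonymous substitution.
Codon 3 (GGC, Gly): 3 synonymous substitutions.
Total: 3 + 1 + 3 = 7.

7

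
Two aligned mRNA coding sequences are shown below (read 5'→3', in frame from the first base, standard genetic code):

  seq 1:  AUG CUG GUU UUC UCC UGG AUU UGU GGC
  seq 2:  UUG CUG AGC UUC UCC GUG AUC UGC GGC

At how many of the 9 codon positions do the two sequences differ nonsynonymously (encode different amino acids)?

3

Codon 1: AUG Met / UUG Leu — nonsynonymous.
Codon 2: CUG Leu / CUG Leu — identical.
Codon 3: GUU Val / AGC Ser — nonsynonymous.
Codon 4: UUC Phe / UUC Phe — identical.
Codon 5: UCC Ser / UCC Ser — identical.
Codon 6: UGG Trp / GUG Val — nonsynonymous.
Codon 7: AUU Ile / AUC Ile — synonymous.
Codon 8: UGU Cys / UGC Cys — synonymous.
Codon 9: GGC Gly / GGC Gly — identical.
Nonsynonymous differences: 3.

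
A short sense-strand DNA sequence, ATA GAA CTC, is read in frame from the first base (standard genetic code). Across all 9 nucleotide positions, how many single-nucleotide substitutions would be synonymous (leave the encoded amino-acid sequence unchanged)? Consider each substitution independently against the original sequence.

6

Codon 1 (ATA, Ile): 2 synonymous substitutions.
Codon 2 (GAA, Glu): 1 synonymous substitution.
Codon 3 (CTC, Leu): 3 synonymous substitutions.
Total: 2 + 1 + 3 = 6.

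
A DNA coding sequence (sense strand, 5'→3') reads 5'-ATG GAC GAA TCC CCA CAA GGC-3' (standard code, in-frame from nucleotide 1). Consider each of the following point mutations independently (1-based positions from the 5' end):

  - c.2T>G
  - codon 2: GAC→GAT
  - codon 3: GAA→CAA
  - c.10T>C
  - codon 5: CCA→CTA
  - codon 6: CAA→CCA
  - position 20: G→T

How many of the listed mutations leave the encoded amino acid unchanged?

Codon 1: ATG (Met) → AGG (Arg) — missense.
Codon 2: GAC (Asp) → GAT (Asp) — synonymous.
Codon 3: GAA (Glu) → CAA (Gln) — missense.
Codon 4: TCC (Ser) → CCC (Pro) — missense.
Codon 5: CCA (Pro) → CTA (Leu) — missense.
Codon 6: CAA (Gln) → CCA (Pro) — missense.
Codon 7: GGC (Gly) → GTC (Val) — missense.
Synonymous: 1 of 7.

1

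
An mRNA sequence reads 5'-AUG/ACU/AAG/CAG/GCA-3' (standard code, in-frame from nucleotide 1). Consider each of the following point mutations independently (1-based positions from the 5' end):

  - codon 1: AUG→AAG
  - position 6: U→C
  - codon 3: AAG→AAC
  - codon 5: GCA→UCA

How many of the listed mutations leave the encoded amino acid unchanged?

Codon 1: AUG (Met) → AAG (Lys) — missense.
Codon 2: ACU (Thr) → ACC (Thr) — synonymous.
Codon 3: AAG (Lys) → AAC (Asn) — missense.
Codon 5: GCA (Ala) → UCA (Ser) — missense.
Synonymous: 1 of 4.

1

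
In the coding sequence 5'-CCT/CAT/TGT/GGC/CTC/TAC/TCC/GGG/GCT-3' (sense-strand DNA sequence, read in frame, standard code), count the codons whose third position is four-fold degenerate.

Codon 1 CCT (Pro): third position 4-fold.
Codon 2 CAT (His): third position 2-fold.
Codon 3 TGT (Cys): third position 2-fold.
Codon 4 GGC (Gly): third position 4-fold.
Codon 5 CTC (Leu): third position 4-fold.
Codon 6 TAC (Tyr): third position 2-fold.
Codon 7 TCC (Ser): third position 4-fold.
Codon 8 GGG (Gly): third position 4-fold.
Codon 9 GCT (Ala): third position 4-fold.
Four-fold degenerate third positions: 6.

6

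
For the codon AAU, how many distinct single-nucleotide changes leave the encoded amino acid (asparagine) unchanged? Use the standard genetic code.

Position 1: none → 0 synonymous.
Position 2: none → 0 synonymous.
Position 3: AAC → 1 synonymous.
Total: 0 + 0 + 1 = 1.

1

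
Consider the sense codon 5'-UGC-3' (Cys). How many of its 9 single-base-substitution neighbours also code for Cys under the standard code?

1

Position 1: none → 0 synonymous.
Position 2: none → 0 synonymous.
Position 3: UGU → 1 synonymous.
Total: 0 + 0 + 1 = 1.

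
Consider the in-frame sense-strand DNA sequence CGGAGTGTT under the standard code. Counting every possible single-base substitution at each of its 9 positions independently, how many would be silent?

Codon 1 (CGG, Arg): 4 synonymous substitutions.
Codon 2 (AGT, Ser): 1 synonymous substitution.
Codon 3 (GTT, Val): 3 synonymous substitutions.
Total: 4 + 1 + 3 = 8.

8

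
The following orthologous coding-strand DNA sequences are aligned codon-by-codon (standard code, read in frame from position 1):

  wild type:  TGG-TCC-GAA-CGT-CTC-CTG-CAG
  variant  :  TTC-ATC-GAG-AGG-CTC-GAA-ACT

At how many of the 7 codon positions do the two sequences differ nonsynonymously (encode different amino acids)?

4

Codon 1: TGG Trp / TTC Phe — nonsynonymous.
Codon 2: TCC Ser / ATC Ile — nonsynonymous.
Codon 3: GAA Glu / GAG Glu — synonymous.
Codon 4: CGT Arg / AGG Arg — synonymous.
Codon 5: CTC Leu / CTC Leu — identical.
Codon 6: CTG Leu / GAA Glu — nonsynonymous.
Codon 7: CAG Gln / ACT Thr — nonsynonymous.
Nonsynonymous differences: 4.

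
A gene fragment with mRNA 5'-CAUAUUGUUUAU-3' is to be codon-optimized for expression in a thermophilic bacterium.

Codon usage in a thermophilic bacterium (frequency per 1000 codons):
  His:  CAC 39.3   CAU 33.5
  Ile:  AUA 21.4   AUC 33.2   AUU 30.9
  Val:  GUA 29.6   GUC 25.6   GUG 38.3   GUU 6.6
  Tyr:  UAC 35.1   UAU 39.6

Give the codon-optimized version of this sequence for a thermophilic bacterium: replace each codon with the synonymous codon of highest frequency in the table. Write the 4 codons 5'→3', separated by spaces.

Codon 1 (His): best is CAC at 39.3.
Codon 2 (Ile): best is AUC at 33.2.
Codon 3 (Val): best is GUG at 38.3.
Codon 4 (Tyr): best is UAU at 39.6.

CAC AUC GUG UAU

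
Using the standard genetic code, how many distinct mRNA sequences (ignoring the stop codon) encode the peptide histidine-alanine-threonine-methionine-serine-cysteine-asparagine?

His: 2 codons.
Ala: 4 codons.
Thr: 4 codons.
Met: 1 codon.
Ser: 6 codons.
Cys: 2 codons.
Asn: 2 codons.
2 × 4 × 4 × 1 × 6 × 2 × 2 = 768.

768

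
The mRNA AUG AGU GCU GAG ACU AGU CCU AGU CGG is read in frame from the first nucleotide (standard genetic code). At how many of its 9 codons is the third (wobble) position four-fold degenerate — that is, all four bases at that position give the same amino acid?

Codon 1 AUG (Met): third position 1-fold.
Codon 2 AGU (Ser): third position 2-fold.
Codon 3 GCU (Ala): third position 4-fold.
Codon 4 GAG (Glu): third position 2-fold.
Codon 5 ACU (Thr): third position 4-fold.
Codon 6 AGU (Ser): third position 2-fold.
Codon 7 CCU (Pro): third position 4-fold.
Codon 8 AGU (Ser): third position 2-fold.
Codon 9 CGG (Arg): third position 4-fold.
Four-fold degenerate third positions: 4.

4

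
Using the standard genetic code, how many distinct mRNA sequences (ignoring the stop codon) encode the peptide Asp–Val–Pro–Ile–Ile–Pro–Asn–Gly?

Asp: 2 codons.
Val: 4 codons.
Pro: 4 codons.
Ile: 3 codons.
Ile: 3 codons.
Pro: 4 codons.
Asn: 2 codons.
Gly: 4 codons.
2 × 4 × 4 × 3 × 3 × 4 × 2 × 4 = 9216.

9216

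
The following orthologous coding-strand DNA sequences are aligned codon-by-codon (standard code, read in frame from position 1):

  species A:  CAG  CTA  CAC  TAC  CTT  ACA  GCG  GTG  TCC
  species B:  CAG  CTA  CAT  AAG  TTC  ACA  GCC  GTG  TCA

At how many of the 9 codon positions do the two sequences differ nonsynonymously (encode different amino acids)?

Codon 1: CAG Gln / CAG Gln — identical.
Codon 2: CTA Leu / CTA Leu — identical.
Codon 3: CAC His / CAT His — synonymous.
Codon 4: TAC Tyr / AAG Lys — nonsynonymous.
Codon 5: CTT Leu / TTC Phe — nonsynonymous.
Codon 6: ACA Thr / ACA Thr — identical.
Codon 7: GCG Ala / GCC Ala — synonymous.
Codon 8: GTG Val / GTG Val — identical.
Codon 9: TCC Ser / TCA Ser — synonymous.
Nonsynonymous differences: 2.

2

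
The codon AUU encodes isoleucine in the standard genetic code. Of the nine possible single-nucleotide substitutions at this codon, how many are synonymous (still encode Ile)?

2

Position 1: none → 0 synonymous.
Position 2: none → 0 synonymous.
Position 3: AUC, AUA → 2 synonymous.
Total: 0 + 0 + 2 = 2.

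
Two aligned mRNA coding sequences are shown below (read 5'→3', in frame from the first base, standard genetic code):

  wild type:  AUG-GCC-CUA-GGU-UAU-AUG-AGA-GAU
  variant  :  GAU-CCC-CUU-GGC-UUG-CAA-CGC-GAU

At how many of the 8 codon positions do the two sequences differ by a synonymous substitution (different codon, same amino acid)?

3

Codon 1: AUG Met / GAU Asp — nonsynonymous.
Codon 2: GCC Ala / CCC Pro — nonsynonymous.
Codon 3: CUA Leu / CUU Leu — synonymous.
Codon 4: GGU Gly / GGC Gly — synonymous.
Codon 5: UAU Tyr / UUG Leu — nonsynonymous.
Codon 6: AUG Met / CAA Gln — nonsynonymous.
Codon 7: AGA Arg / CGC Arg — synonymous.
Codon 8: GAU Asp / GAU Asp — identical.
Synonymous differences: 3.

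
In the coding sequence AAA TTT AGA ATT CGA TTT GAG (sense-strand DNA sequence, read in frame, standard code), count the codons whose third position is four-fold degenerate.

Codon 1 AAA (Lys): third position 2-fold.
Codon 2 TTT (Phe): third position 2-fold.
Codon 3 AGA (Arg): third position 2-fold.
Codon 4 ATT (Ile): third position 3-fold.
Codon 5 CGA (Arg): third position 4-fold.
Codon 6 TTT (Phe): third position 2-fold.
Codon 7 GAG (Glu): third position 2-fold.
Four-fold degenerate third positions: 1.

1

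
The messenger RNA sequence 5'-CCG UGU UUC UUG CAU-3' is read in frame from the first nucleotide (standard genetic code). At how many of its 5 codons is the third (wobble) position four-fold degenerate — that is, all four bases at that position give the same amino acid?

1

Codon 1 CCG (Pro): third position 4-fold.
Codon 2 UGU (Cys): third position 2-fold.
Codon 3 UUC (Phe): third position 2-fold.
Codon 4 UUG (Leu): third position 2-fold.
Codon 5 CAU (His): third position 2-fold.
Four-fold degenerate third positions: 1.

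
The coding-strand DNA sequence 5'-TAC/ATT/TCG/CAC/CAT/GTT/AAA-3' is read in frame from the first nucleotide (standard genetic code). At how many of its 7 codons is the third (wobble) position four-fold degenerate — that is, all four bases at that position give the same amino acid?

2

Codon 1 TAC (Tyr): third position 2-fold.
Codon 2 ATT (Ile): third position 3-fold.
Codon 3 TCG (Ser): third position 4-fold.
Codon 4 CAC (His): third position 2-fold.
Codon 5 CAT (His): third position 2-fold.
Codon 6 GTT (Val): third position 4-fold.
Codon 7 AAA (Lys): third position 2-fold.
Four-fold degenerate third positions: 2.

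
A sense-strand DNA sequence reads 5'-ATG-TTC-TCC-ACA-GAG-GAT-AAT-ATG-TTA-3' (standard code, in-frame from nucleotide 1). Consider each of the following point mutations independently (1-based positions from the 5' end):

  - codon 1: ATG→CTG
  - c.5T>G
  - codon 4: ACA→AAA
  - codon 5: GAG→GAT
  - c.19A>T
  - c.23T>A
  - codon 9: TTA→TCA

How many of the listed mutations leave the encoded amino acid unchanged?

Codon 1: ATG (Met) → CTG (Leu) — missense.
Codon 2: TTC (Phe) → TGC (Cys) — missense.
Codon 4: ACA (Thr) → AAA (Lys) — missense.
Codon 5: GAG (Glu) → GAT (Asp) — missense.
Codon 7: AAT (Asn) → TAT (Tyr) — missense.
Codon 8: ATG (Met) → AAG (Lys) — missense.
Codon 9: TTA (Leu) → TCA (Ser) — missense.
Synonymous: 0 of 7.

0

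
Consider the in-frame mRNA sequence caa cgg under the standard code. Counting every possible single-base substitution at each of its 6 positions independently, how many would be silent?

Codon 1 (CAA, Gln): 1 synonymous substitution.
Codon 2 (CGG, Arg): 4 synonymous substitutions.
Total: 1 + 4 = 5.

5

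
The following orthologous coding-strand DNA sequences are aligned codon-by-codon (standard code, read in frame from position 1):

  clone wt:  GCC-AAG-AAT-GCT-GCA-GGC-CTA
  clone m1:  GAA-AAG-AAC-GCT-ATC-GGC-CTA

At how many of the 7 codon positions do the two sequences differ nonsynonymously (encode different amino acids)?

Codon 1: GCC Ala / GAA Glu — nonsynonymous.
Codon 2: AAG Lys / AAG Lys — identical.
Codon 3: AAT Asn / AAC Asn — synonymous.
Codon 4: GCT Ala / GCT Ala — identical.
Codon 5: GCA Ala / ATC Ile — nonsynonymous.
Codon 6: GGC Gly / GGC Gly — identical.
Codon 7: CTA Leu / CTA Leu — identical.
Nonsynonymous differences: 2.

2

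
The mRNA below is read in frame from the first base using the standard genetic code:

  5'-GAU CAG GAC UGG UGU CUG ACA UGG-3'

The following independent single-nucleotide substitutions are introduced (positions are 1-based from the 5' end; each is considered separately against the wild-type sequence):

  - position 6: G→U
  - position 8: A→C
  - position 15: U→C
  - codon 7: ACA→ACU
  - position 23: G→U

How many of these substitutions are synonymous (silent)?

2

Codon 2: CAG (Gln) → CAU (His) — missense.
Codon 3: GAC (Asp) → GCC (Ala) — missense.
Codon 5: UGU (Cys) → UGC (Cys) — synonymous.
Codon 7: ACA (Thr) → ACU (Thr) — synonymous.
Codon 8: UGG (Trp) → UUG (Leu) — missense.
Synonymous: 2 of 5.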